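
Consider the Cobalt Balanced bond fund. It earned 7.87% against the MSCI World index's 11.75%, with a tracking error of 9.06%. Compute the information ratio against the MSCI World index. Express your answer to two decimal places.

IR = (Rp − Rb) / TE = (7.87% − 11.75%) / 9.06% = -3.88% / 9.06% = -0.4283

-0.43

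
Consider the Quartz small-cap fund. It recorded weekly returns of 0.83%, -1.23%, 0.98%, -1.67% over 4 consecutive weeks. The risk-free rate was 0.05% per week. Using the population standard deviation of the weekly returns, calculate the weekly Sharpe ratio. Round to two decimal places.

Mean return μ = -1.090 / 4 = -0.2725%
Σ(r − μ)² = (0.83 − (-0.2725))² + (-1.23 − (-0.2725))² + (0.98 − (-0.2725))² + … = 5.6541
σ = √[5.6541 / 4] = 1.1889%
Sharpe = (μ − rf) / σ = (-0.2725 − 0.05) / 1.1889 = -0.3225 / 1.1889 = -0.2713

-0.27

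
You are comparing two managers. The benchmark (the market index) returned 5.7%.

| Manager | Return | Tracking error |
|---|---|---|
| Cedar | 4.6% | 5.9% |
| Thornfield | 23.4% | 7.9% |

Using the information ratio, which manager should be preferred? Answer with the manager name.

Cedar: IR = (4.6% − 5.7%) / 5.9% = -0.186
Thornfield: IR = (23.4% − 5.7%) / 7.9% = 2.241
Highest: Thornfield (2.241).

Thornfield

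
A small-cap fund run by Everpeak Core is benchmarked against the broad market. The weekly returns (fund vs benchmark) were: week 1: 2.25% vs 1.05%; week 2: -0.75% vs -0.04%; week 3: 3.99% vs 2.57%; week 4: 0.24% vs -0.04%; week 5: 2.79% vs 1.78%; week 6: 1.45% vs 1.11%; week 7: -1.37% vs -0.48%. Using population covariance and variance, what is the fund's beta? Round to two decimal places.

1.72

r̄p = 1.2286%,  r̄m = 0.8500%
Cov = Σ(rp − r̄p)(rm − r̄m) / 7 = 1.7944
Var(rm) = Σ(rm − r̄m)² / 7 = 1.0406
β = Cov / Var = 1.7944 / 1.0406 = 1.7244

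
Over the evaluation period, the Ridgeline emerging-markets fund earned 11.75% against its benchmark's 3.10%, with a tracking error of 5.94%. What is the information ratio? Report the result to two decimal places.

1.46

IR = (Rp − Rb) / TE = (11.75% − 3.10%) / 5.94% = 8.65% / 5.94% = 1.4562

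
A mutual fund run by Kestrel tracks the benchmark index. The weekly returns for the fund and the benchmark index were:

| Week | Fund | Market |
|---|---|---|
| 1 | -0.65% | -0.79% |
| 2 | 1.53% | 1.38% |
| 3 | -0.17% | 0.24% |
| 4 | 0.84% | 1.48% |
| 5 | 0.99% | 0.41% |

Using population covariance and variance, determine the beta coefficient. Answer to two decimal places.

0.82

r̄p = 0.5080%,  r̄m = 0.5440%
Cov = Σ(rp − r̄p)(rm − r̄m) / 5 = 0.5703
Var(rm) = Σ(rm − r̄m)² / 5 = 0.6930
β = Cov / Var = 0.5703 / 0.6930 = 0.8229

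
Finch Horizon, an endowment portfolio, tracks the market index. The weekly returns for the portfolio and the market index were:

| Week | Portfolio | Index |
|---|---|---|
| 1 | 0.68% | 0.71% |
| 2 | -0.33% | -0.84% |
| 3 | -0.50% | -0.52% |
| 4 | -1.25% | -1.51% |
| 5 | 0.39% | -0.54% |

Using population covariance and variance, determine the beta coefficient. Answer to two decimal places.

0.83

r̄p = -0.2020%,  r̄m = -0.5400%
Cov = Σ(rp − r̄p)(rm − r̄m) / 5 = 0.4303
Var(rm) = Σ(rm − r̄m)² / 5 = 0.5188
β = Cov / Var = 0.4303 / 0.5188 = 0.8294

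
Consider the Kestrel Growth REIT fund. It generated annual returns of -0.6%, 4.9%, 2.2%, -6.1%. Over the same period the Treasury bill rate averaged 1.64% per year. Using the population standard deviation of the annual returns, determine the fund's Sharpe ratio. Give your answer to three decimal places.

r̄ = (-0.6 + 4.9 + 2.2 − 6.1) / 4 = 0.1000%
Population σ = √[Σ(r − r̄)² / 4] = √[66.3800 / 4] = √16.5950 = 4.0737%
Sharpe = (r̄ − rf) / σ = (0.1000 − 1.64) / 4.0737 = -1.5400 / 4.0737 = -0.3780

-0.378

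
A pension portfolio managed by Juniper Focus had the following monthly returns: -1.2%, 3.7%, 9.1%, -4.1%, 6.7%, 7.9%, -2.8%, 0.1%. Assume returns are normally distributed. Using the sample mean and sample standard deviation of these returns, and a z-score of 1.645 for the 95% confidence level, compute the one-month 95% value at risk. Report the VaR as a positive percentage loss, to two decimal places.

5.98

μ = (-1.2 + 3.7 + 9.1 − 4.1 + 6.7 + 7.9 − 2.8 + 0.1) / 8 = 19.40 / 8 = 2.4250%
Sample σ = √[Σ(r − μ)² / 7] = √[182.8550 / 7] = √26.1221 = 5.1110%
VaR = −(μ − z·σ) = −(2.4250 − 1.645 × 5.1110) = −(-5.9826) = 5.9826%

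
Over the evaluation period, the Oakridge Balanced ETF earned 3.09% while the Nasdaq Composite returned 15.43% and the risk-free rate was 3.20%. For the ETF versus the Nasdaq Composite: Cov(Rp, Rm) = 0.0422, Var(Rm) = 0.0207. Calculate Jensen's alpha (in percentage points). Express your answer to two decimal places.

β = Cov / Var = 0.0422 / 0.0207 = 2.0386
E[R] = Rf + β(Rm − Rf) = 3.20% + 2.0386 × (15.43% − 3.20%) = 28.1321%
α = Rp − E[R] = 3.09% − 28.1321% = -25.0421

-25.04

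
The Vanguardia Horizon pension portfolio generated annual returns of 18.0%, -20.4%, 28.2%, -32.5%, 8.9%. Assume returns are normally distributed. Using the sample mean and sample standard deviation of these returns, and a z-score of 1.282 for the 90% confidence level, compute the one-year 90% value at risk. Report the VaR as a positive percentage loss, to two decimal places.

μ = (18 − 20.4 + 28.2 − 32.5 + 8.9) / 5 = 0.4400%
Σ(r − μ)² = (18 − 0.4400)² + (-20.4 − 0.4400)² + (28.2 − 0.4400)² + … = 2669.8920
σ = √[2669.8920 / 4] = 25.8355%
VaR = −(μ − z·σ) = −(0.4400 − 1.282 × 25.8355) = −(-32.6811) = 32.6811%

32.68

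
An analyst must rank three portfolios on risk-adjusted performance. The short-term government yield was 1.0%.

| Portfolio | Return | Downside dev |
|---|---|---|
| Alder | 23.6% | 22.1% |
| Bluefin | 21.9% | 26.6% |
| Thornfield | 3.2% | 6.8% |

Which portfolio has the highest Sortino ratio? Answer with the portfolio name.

Alder

Alder: Sortino ratio = (23.6% − 1.0%) / 22.1% = 1.023
Bluefin: Sortino ratio = (21.9% − 1.0%) / 26.6% = 0.786
Thornfield: Sortino ratio = (3.2% − 1.0%) / 6.8% = 0.324
Highest: Alder (1.023).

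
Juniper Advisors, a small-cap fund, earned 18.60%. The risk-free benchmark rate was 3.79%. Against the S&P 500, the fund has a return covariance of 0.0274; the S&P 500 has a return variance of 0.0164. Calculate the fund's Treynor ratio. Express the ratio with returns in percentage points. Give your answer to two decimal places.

β = Cov / Var = 0.0274 / 0.0164 = 1.6707
Treynor = (Rp − Rf) / β = (18.60% − 3.79%) / 1.6707 = 14.81 / 1.6707 = 8.8645

8.86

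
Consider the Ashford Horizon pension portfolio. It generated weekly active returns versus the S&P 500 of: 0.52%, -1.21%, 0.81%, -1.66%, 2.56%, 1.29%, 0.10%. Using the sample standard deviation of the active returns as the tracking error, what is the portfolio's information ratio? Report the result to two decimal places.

0.24

r̄ = (0.52 − 1.21 + 0.81 − 1.66 + 2.56 + 1.29 + 0.1) / 7 = 2.410 / 7 = 0.3443%
Sample std dev = √[12.5442 / 6] = 1.4459%
IR = r̄ / tracking error = 0.3443 / 1.4459 = 0.2381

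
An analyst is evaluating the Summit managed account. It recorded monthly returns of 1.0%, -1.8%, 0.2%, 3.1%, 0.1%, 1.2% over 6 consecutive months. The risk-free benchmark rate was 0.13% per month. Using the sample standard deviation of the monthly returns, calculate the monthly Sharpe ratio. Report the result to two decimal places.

Mean return r̄ = 3.80 / 6 = 0.6333%
Σ(r − r̄)² = 12.9333; sample σ = √(12.9333/5) = 1.6083%
Sharpe = (r̄ − rf) / σ = (0.6333 − 0.13) / 1.6083 = 0.5033 / 1.6083 = 0.3129

0.31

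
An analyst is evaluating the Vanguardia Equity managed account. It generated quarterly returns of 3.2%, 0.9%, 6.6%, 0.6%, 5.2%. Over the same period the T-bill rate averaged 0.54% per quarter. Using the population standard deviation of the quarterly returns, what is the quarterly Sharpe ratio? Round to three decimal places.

r̄ = (3.2 + 0.9 + 6.6 + 0.6 + 5.2) / 5 = 16.50 / 5 = 3.3000%
Population σ = √[Σ(r − r̄)² / 5] = √[27.5600 / 5] = √5.5120 = 2.3478%
Sharpe = (r̄ − rf) / σ = (3.3000 − 0.54) / 2.3478 = 2.7600 / 2.3478 = 1.1756

1.176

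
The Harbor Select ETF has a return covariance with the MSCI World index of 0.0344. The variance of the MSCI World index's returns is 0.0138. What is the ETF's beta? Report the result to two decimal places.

β = Cov(Rp, Rm) / Var(Rm) = 0.0344 / 0.0138 = 2.4928

2.49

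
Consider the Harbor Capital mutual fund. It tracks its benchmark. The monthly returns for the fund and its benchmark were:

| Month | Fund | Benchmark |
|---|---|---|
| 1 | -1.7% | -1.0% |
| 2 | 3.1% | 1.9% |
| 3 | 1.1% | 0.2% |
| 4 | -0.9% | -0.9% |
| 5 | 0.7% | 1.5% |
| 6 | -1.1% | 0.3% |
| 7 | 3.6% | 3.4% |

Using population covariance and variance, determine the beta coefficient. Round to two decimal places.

1.18

r̄p = 0.6857%,  r̄m = 0.7714%
Cov = Σ(rp − r̄p)(rm − r̄m) / 7 = 2.5539
Var(rm) = Σ(rm − r̄m)² / 7 = 2.1706
β = Cov / Var = 2.5539 / 2.1706 = 1.1766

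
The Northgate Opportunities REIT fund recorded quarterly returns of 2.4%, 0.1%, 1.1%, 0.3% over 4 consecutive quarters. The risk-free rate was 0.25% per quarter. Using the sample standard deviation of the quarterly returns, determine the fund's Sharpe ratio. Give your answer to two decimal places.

μ = (2.4 + 0.1 + 1.1 + 0.3) / 4 = 3.90 / 4 = 0.9750%
Sample std dev = √[3.2675 / 3] = 1.0436%
Sharpe = (μ − rf) / σ = (0.9750 − 0.25) / 1.0436 = 0.7250 / 1.0436 = 0.6947

0.69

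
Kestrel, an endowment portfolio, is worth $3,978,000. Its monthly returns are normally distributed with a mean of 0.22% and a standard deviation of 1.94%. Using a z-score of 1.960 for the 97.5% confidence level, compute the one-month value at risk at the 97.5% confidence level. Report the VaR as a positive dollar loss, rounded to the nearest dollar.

Return at the 97.5% tail: μ − z·σ = 0.22% − 1.960 × 1.94% = 0.22 − 3.8024 = -3.5824%
VaR = −(-3.5824%) × $3,978,000 = 3.5824% × $3,978,000 = $142,508

$142,508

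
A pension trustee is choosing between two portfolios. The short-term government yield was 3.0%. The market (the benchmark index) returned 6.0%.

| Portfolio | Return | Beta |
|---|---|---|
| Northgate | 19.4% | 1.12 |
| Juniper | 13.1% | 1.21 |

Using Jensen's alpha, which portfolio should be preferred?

Northgate

Northgate: α = 19.4% − [3.0% + 1.12 × (6.0% − 3.0%)] = 13.040
Juniper: α = 13.1% − [3.0% + 1.21 × (6.0% − 3.0%)] = 6.470
Highest: Northgate (13.040).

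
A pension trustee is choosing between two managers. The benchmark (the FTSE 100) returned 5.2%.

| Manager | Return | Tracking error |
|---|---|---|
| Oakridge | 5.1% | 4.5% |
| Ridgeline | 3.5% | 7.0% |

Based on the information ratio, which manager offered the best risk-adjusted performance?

Oakridge: IR = (5.1% − 5.2%) / 4.5% = -0.022
Ridgeline: IR = (3.5% − 5.2%) / 7.0% = -0.243
Highest: Oakridge (-0.022).

Oakridge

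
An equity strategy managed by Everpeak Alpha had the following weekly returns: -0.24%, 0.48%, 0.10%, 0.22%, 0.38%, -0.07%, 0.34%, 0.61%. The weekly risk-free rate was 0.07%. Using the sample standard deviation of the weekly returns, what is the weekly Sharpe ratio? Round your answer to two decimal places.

μ = (-0.24 + 0.48 + 0.1 + 0.22 + 0.38 − 0.07 + 0.34 + 0.61) / 8 = 1.820 / 8 = 0.2275%
Sample std dev = √[0.5694 / 7] = 0.2852%
Sharpe = (μ − rf) / σ = (0.2275 − 0.07) / 0.2852 = 0.1575 / 0.2852 = 0.5522

0.55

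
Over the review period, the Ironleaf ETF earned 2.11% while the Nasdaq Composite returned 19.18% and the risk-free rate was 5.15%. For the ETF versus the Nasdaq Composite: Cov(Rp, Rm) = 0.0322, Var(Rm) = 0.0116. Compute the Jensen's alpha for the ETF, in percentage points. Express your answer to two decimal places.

-41.99

β = Cov / Var = 0.0322 / 0.0116 = 2.7759
E[R] = Rf + β(Rm − Rf) = 5.15% + 2.7759 × (19.18% − 5.15%) = 44.0959%
α = Rp − E[R] = 2.11% − 44.0959% = -41.9859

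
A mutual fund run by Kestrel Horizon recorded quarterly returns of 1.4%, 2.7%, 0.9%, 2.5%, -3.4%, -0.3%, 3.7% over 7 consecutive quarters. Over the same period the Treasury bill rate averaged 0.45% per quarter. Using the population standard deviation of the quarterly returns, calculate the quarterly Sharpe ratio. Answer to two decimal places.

r̄ = (1.4 + 2.7 + 0.9 + 2.5 − 3.4 − 0.3 + 3.7) / 7 = 7.50 / 7 = 1.0714%
Σ(r − r̄)² = 33.6143; population σ = √(33.6143/7) = 2.1914%
Sharpe = (r̄ − rf) / σ = (1.0714 − 0.45) / 2.1914 = 0.6214 / 2.1914 = 0.2836

0.28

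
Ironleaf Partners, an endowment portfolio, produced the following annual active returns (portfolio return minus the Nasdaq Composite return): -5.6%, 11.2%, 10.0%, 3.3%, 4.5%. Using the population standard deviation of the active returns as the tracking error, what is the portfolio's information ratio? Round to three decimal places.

r̄ = (-5.6 + 11.2 + 10 + 3.3 + 4.5) / 5 = 4.6800%
Population σ = √[Σ(r − r̄)² / 5] = √[178.4280 / 5] = √35.6856 = 5.9737%
IR = r̄ / tracking error = 4.6800 / 5.9737 = 0.7834

0.783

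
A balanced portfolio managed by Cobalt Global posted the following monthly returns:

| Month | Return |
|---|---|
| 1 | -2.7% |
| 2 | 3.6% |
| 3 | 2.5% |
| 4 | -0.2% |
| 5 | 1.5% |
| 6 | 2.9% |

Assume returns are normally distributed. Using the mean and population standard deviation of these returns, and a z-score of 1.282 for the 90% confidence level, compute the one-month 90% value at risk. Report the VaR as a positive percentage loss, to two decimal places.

1.48

Mean return r̄ = 7.60 / 6 = 1.2667%
Σ(r − r̄)² = 27.5733; population σ = √(27.5733/6) = 2.1437%
VaR = −(r̄ − z·σ) = −(1.2667 − 1.282 × 2.1437) = −(-1.4815) = 1.4815%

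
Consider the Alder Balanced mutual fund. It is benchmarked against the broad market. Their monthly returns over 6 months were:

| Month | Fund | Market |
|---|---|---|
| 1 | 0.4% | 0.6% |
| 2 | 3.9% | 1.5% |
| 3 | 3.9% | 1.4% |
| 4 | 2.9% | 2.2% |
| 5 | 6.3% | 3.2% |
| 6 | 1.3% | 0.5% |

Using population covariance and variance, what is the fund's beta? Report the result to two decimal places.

1.83

r̄p = 3.1167%,  r̄m = 1.5667%
Cov = Σ(rp − r̄p)(rm − r̄m) / 6 = 1.5739
Var(rm) = Σ(rm − r̄m)² / 6 = 0.8622
β = Cov / Var = 1.5739 / 0.8622 = 1.8254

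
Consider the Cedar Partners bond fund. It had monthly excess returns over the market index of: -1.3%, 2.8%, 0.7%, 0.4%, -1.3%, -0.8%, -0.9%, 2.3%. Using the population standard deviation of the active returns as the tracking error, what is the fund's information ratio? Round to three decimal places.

r̄ = (-1.3 + 2.8 + 0.7 + 0.4 − 1.3 − 0.8 − 0.9 + 2.3) / 8 = 1.90 / 8 = 0.2375%
Σ(r − r̄)² = (-1.3 − 0.2375)² + (2.8 − 0.2375)² + (0.7 − 0.2375)² + … = 18.1588
σ = √[18.1588 / 8] = 1.5066%
IR = r̄ / tracking error = 0.2375 / 1.5066 = 0.1576

0.158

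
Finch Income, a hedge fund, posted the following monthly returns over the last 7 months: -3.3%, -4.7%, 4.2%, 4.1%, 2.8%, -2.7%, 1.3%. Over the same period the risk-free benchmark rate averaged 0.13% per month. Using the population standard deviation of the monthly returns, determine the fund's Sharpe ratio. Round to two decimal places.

Mean return μ = 1.70 / 7 = 0.2429%
Population σ = √[Σ(r − μ)² / 7] = √[83.8371 / 7] = √11.9767 = 3.4607%
Sharpe = (μ − rf) / σ = (0.2429 − 0.13) / 3.4607 = 0.1129 / 3.4607 = 0.0326

0.03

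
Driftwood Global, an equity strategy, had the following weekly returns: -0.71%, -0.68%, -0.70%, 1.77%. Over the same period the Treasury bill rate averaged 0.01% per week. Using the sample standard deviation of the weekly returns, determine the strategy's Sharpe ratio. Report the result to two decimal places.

Mean return r̄ = -0.320 / 4 = -0.0800%
Sample std dev = √[4.5638 / 3] = 1.2334%
Sharpe = (r̄ − rf) / σ = (-0.0800 − 0.01) / 1.2334 = -0.0900 / 1.2334 = -0.0730

-0.07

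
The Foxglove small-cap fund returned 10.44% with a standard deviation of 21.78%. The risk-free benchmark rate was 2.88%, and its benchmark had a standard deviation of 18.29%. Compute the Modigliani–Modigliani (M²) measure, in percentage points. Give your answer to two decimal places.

9.23

Sharpe = (Rp − Rf) / σp = (10.44% − 2.88%) / 21.78% = 0.3471
M² = Rf + Sharpe × σm = 2.88% + 0.3471 × 18.29% = 9.2285%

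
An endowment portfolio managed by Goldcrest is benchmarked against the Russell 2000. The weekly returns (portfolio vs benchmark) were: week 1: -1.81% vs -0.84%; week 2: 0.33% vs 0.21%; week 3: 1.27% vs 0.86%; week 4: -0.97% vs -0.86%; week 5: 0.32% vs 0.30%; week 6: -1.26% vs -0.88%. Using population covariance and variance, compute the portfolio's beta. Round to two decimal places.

1.51

r̄p = -0.3533%,  r̄m = -0.2017%
Cov = Σ(rp − r̄p)(rm − r̄m) / 6 = 0.7156
Var(rm) = Σ(rm − r̄m)² / 6 = 0.4749
β = Cov / Var = 0.7156 / 0.4749 = 1.5068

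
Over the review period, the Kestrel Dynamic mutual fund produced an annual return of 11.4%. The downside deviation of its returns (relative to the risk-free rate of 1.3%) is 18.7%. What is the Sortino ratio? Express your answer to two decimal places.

Sortino = (Rp − Rf) / σd = (11.4% − 1.3%) / 18.7% = 10.10% / 18.7% = 0.5401

0.54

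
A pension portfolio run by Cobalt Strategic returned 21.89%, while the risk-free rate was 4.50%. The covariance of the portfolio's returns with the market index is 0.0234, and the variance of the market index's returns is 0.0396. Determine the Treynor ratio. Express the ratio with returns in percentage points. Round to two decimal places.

29.43

β = Cov / Var = 0.0234 / 0.0396 = 0.5909
Treynor = (Rp − Rf) / β = (21.89% − 4.50%) / 0.5909 = 17.39 / 0.5909 = 29.4297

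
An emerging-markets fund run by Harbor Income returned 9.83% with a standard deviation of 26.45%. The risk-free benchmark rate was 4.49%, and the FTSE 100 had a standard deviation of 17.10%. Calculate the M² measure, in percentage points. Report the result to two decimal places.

Sharpe = (Rp − Rf) / σp = (9.83% − 4.49%) / 26.45% = 0.2019
M² = Rf + Sharpe × σm = 4.49% + 0.2019 × 17.10% = 7.9425%

7.94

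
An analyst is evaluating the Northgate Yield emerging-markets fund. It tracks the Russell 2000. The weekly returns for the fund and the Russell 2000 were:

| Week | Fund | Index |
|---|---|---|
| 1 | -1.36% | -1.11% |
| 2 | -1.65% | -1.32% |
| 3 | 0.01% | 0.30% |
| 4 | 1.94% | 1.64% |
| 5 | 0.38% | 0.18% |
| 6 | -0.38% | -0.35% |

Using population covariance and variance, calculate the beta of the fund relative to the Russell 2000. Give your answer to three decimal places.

r̄p = -0.1767%,  r̄m = -0.1100%
Cov = Σ(rp − r̄p)(rm − r̄m) / 6 = 1.1595
Var(rm) = Σ(rm − r̄m)² / 6 = 0.9727
β = Cov / Var = 1.1595 / 0.9727 = 1.1920

1.192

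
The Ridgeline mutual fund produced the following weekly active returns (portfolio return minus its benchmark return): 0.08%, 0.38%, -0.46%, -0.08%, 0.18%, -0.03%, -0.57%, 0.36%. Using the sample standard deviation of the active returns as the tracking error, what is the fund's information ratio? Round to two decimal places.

r̄ = (0.08 + 0.38 − 0.46 − 0.08 + 0.18 − 0.03 − 0.57 + 0.36) / 8 = -0.140 / 8 = -0.0175%
Σ(r − r̄)² = 0.8542; sample σ = √(0.8542/7) = 0.3493%
IR = r̄ / tracking error = -0.0175 / 0.3493 = -0.0501

-0.05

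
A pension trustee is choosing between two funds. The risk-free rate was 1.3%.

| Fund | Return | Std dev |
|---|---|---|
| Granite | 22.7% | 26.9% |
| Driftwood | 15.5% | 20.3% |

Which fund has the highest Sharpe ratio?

Granite: Sharpe ratio = (22.7% − 1.3%) / 26.9% = 0.796
Driftwood: Sharpe ratio = (15.5% − 1.3%) / 20.3% = 0.700
Highest: Granite (0.796).

Granite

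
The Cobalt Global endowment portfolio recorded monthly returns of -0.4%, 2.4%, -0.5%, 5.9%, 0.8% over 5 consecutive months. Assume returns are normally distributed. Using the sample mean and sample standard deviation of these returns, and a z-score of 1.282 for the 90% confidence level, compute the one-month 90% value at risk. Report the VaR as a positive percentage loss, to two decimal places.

1.76

r̄ = (-0.4 + 2.4 − 0.5 + 5.9 + 0.8) / 5 = 1.6400%
Sample std dev = √[28.1720 / 4] = 2.6539%
VaR = −(r̄ − z·σ) = −(1.6400 − 1.282 × 2.6539) = −(-1.7623) = 1.7623%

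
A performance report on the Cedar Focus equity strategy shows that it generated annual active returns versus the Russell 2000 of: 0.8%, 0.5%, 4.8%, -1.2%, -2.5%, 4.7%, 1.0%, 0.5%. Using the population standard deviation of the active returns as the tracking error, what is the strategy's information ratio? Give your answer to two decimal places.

Mean return r̄ = 8.60 / 8 = 1.0750%
Σ(r − r̄)² = (0.8 − 1.0750)² + (0.5 − 1.0750)² + (4.8 − 1.0750)² + … = 45.7150
σ = √[45.7150 / 8] = 2.3905%
IR = r̄ / tracking error = 1.0750 / 2.3905 = 0.4497

0.45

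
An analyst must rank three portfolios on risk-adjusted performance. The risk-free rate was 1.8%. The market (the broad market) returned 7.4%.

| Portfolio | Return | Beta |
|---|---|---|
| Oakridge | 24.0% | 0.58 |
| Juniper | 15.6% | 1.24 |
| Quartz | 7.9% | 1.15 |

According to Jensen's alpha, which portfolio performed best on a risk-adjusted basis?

Oakridge: α = 24.0% − [1.8% + 0.58 × (7.4% − 1.8%)] = 18.952
Juniper: α = 15.6% − [1.8% + 1.24 × (7.4% − 1.8%)] = 6.856
Quartz: α = 7.9% − [1.8% + 1.15 × (7.4% − 1.8%)] = -0.340
Highest: Oakridge (18.952).

Oakridge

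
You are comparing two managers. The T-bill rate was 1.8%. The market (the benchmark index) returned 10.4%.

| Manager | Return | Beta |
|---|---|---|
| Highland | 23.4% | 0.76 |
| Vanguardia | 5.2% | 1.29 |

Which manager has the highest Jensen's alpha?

Highland: α = 23.4% − [1.8% + 0.76 × (10.4% − 1.8%)] = 15.064
Vanguardia: α = 5.2% − [1.8% + 1.29 × (10.4% − 1.8%)] = -7.694
Highest: Highland (15.064).

Highland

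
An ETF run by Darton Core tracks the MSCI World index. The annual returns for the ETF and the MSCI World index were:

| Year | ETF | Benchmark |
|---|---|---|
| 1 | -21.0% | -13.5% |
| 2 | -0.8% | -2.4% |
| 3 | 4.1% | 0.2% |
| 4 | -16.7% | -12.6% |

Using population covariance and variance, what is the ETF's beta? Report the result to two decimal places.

1.73

r̄p = -8.6000%,  r̄m = -7.0750%
Cov = Σ(rp − r̄p)(rm − r̄m) / 4 = 63.3200
Var(rm) = Σ(rm − r̄m)² / 4 = 36.6469
β = Cov / Var = 63.3200 / 36.6469 = 1.7278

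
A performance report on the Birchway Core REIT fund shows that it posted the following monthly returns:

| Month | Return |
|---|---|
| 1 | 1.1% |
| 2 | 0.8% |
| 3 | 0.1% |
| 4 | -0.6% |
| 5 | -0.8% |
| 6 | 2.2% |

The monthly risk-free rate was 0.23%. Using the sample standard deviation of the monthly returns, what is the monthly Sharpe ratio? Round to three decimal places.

Mean return r̄ = 2.80 / 6 = 0.4667%
Σ(r − r̄)² = 6.3933; sample σ = √(6.3933/5) = 1.1308%
Sharpe = (r̄ − rf) / σ = (0.4667 − 0.23) / 1.1308 = 0.2367 / 1.1308 = 0.2093

0.209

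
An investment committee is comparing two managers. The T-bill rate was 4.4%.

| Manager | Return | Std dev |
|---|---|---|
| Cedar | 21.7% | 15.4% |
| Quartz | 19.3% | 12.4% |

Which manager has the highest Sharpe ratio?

Quartz

Cedar: Sharpe ratio = (21.7% − 4.4%) / 15.4% = 1.123
Quartz: Sharpe ratio = (19.3% − 4.4%) / 12.4% = 1.202
Highest: Quartz (1.202).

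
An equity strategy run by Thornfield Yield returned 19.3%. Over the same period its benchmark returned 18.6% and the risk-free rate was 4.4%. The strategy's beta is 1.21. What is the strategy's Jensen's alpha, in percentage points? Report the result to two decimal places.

-2.28

CAPM expected return = Rf + β(Rm − Rf) = 4.4% + 1.21 × (18.6% − 4.4%) = 4.4 + 1.21 × 14.20 = 21.5820%
Jensen's α = Rp − E[R] = 19.3% − 21.5820% = -2.2820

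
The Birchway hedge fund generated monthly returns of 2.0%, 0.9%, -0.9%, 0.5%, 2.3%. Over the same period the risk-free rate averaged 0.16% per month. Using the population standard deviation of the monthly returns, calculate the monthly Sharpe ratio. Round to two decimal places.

μ = (2 + 0.9 − 0.9 + 0.5 + 2.3) / 5 = 0.9600%
Σ(r − μ)² = 6.5520; population σ = √(6.5520/5) = 1.1447%
Sharpe = (μ − rf) / σ = (0.9600 − 0.16) / 1.1447 = 0.8000 / 1.1447 = 0.6989

0.70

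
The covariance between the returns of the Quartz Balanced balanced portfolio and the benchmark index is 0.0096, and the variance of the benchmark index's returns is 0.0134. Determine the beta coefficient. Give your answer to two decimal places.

β = Cov(Rp, Rm) / Var(Rm) = 0.0096 / 0.0134 = 0.7164

0.72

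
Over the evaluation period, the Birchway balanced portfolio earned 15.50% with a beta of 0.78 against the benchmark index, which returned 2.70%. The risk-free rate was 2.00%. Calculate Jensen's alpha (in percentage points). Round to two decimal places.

12.95

CAPM expected return = Rf + β(Rm − Rf) = 2.00% + 0.78 × (2.70% − 2.00%) = 2 + 0.78 × 0.70 = 2.5460%
Jensen's α = Rp − E[R] = 15.50% − 2.5460% = 12.9540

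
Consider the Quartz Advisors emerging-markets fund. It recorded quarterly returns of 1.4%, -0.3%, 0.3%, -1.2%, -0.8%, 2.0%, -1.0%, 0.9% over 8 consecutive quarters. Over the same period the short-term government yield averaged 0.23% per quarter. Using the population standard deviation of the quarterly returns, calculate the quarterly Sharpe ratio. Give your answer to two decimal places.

-0.06

Mean return μ = 1.30 / 8 = 0.1625%
Σ(r − μ)² = (1.4 − 0.1625)² + (-0.3 − 0.1625)² + … = 9.8188
σ = √[9.8188 / 8] = 1.1079%
Sharpe = (μ − rf) / σ = (0.1625 − 0.23) / 1.1079 = -0.0675 / 1.1079 = -0.0609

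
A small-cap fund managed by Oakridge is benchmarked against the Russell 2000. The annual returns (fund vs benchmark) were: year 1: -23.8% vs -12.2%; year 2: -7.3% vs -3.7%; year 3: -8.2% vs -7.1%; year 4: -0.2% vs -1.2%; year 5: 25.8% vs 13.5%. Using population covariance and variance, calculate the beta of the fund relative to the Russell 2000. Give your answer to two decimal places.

r̄p = -2.7400%,  r̄m = -2.1400%
Cov = Σ(rp − r̄p)(rm − r̄m) / 5 = 138.9624
Var(rm) = Σ(rm − r̄m)² / 5 = 74.7464
β = Cov / Var = 138.9624 / 74.7464 = 1.8591

1.86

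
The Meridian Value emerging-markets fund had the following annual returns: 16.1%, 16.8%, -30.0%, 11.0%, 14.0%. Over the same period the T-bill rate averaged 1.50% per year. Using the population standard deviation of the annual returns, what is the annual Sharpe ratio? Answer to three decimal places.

r̄ = (16.1 + 16.8 − 30 + 11 + 14) / 5 = 27.90 / 5 = 5.5800%
Σ(r − r̄)² = (16.1 − 5.5800)² + (16.8 − 5.5800)² + … = 1602.7680
population σ = √(1602.7680 / 5) = √320.5536 = 17.9040%
Sharpe = (r̄ − rf) / σ = (5.5800 − 1.5) / 17.9040 = 4.0800 / 17.9040 = 0.2279

0.228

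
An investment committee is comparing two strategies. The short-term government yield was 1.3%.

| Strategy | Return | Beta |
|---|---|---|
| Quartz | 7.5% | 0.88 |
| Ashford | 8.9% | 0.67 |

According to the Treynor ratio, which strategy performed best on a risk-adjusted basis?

Ashford

Quartz: Treynor = (7.5% − 1.3%) / 0.88 = 7.045
Ashford: Treynor = (8.9% − 1.3%) / 0.67 = 11.343
Highest: Ashford (11.343).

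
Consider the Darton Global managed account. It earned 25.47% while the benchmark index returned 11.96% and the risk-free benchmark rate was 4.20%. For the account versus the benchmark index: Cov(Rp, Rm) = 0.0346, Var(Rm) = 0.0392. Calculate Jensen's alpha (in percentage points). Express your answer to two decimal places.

β = Cov / Var = 0.0346 / 0.0392 = 0.8827
E[R] = Rf + β(Rm − Rf) = 4.20% + 0.8827 × (11.96% − 4.20%) = 11.0498%
α = Rp − E[R] = 25.47% − 11.0498% = 14.4202

14.42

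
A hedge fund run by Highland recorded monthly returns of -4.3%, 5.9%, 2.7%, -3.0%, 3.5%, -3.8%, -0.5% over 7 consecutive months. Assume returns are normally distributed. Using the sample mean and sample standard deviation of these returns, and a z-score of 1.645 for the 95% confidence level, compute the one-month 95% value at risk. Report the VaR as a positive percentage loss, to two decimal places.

r̄ = (-4.3 + 5.9 + 2.7 − 3 + 3.5 − 3.8 − 0.5) / 7 = 0.0714%
Σ(r − r̄)² = (-4.3 − 0.0714)² + (5.9 − 0.0714)² + … = 96.4943
sample σ = √(96.4943 / 6) = √16.0824 = 4.0103%
VaR = −(r̄ − z·σ) = −(0.0714 − 1.645 × 4.0103) = −(-6.5255) = 6.5255%

6.53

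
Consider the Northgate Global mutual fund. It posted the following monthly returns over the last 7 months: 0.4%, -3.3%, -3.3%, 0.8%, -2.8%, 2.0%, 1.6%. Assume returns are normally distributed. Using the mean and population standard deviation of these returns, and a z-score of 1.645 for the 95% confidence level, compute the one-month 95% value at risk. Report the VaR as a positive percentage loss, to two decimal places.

4.28

r̄ = (0.4 − 3.3 − 3.3 + 0.8 − 2.8 + 2 + 1.6) / 7 = -0.6571%
Population σ = √[Σ(r − r̄)² / 7] = √[33.9571 / 7] = √4.8510 = 2.2025%
VaR = −(r̄ − z·σ) = −(-0.6571 − 1.645 × 2.2025) = −(-4.2802) = 4.2802%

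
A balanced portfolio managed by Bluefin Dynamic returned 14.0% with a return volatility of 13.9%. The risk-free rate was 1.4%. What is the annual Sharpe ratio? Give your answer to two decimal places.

0.91

Sharpe = (Rp − Rf) / σp = (14.0% − 1.4%) / 13.9% = 12.60% / 13.9% = 0.9065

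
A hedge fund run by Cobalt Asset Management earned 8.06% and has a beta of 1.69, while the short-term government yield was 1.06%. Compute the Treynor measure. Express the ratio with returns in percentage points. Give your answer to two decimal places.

Treynor = (Rp − Rf) / β = (8.06% − 1.06%) / 1.69 = 7.00 / 1.69 = 4.1420

4.14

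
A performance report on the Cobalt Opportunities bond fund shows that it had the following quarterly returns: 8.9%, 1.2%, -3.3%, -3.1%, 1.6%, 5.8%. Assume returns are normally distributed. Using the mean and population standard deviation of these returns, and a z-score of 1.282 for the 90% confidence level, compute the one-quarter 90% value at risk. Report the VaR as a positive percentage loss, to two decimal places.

Mean return r̄ = 11.10 / 6 = 1.8500%
Σ(r − r̄)² = (8.9 − 1.8500)² + (1.2 − 1.8500)² + … = 116.8150
σ = √[116.8150 / 6] = 4.4124%
VaR = −(r̄ − z·σ) = −(1.8500 − 1.282 × 4.4124) = −(-3.8067) = 3.8067%

3.81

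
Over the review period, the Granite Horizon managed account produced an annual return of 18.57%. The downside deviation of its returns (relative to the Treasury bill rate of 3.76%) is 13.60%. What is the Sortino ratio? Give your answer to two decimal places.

Sortino = (Rp − Rf) / σd = (18.57% − 3.76%) / 13.60% = 14.81% / 13.60% = 1.0890

1.09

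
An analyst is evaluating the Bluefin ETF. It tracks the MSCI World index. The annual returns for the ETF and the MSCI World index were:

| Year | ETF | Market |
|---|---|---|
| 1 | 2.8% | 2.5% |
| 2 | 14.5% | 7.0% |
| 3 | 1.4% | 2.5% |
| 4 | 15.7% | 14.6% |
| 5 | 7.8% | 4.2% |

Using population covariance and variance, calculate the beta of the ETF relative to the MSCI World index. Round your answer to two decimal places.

r̄p = 8.4400%,  r̄m = 6.1600%
Cov = Σ(rp − r̄p)(rm − r̄m) / 5 = 22.8056
Var(rm) = Σ(rm − r̄m)² / 5 = 20.5144
β = Cov / Var = 22.8056 / 20.5144 = 1.1117

1.11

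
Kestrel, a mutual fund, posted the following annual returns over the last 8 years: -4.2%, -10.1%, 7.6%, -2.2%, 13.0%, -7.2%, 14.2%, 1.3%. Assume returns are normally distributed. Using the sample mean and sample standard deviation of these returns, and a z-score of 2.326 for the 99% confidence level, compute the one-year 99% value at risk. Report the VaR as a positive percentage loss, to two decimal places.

19.75

Mean return r̄ = 12.40 / 8 = 1.5500%
Sample std dev = √[587.2000 / 7] = 9.1589%
VaR = −(r̄ − z·σ) = −(1.5500 − 2.326 × 9.1589) = −(-19.7536) = 19.7536%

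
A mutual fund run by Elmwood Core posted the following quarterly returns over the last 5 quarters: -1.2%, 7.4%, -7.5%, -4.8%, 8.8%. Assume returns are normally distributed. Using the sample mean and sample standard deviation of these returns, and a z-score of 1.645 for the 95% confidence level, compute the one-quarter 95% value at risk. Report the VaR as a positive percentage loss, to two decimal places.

11.42

Mean return μ = 2.70 / 5 = 0.5400%
Sample σ = √[Σ(r − μ)² / 4] = √[211.4720 / 4] = √52.8680 = 7.2710%
VaR = −(μ − z·σ) = −(0.5400 − 1.645 × 7.2710) = −(-11.4208) = 11.4208%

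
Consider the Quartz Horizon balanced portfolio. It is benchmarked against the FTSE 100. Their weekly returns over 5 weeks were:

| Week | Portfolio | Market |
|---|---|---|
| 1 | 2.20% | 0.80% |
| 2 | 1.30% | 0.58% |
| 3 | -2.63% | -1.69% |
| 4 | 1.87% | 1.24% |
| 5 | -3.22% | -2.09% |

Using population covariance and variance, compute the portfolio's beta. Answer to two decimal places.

r̄p = -0.0960%,  r̄m = -0.2320%
Cov = Σ(rp − r̄p)(rm − r̄m) / 5 = 3.1792
Var(rm) = Σ(rm − r̄m)² / 5 = 1.8938
β = Cov / Var = 3.1792 / 1.8938 = 1.6787

1.68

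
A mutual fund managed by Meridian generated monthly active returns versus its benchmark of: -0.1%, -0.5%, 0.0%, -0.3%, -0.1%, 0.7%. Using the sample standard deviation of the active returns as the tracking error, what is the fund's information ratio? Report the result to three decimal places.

r̄ = (-0.1 − 0.5 + 0 − 0.3 − 0.1 + 0.7) / 6 = -0.0500%
Sample σ = √[Σ(r − r̄)² / 5] = √[0.8350 / 5] = √0.1670 = 0.4087%
IR = r̄ / tracking error = -0.0500 / 0.4087 = -0.1223

-0.122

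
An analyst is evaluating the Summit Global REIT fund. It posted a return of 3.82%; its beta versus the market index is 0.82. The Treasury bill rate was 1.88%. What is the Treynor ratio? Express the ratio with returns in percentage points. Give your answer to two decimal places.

Treynor = (Rp − Rf) / β = (3.82% − 1.88%) / 0.82 = 1.94 / 0.82 = 2.3659

2.37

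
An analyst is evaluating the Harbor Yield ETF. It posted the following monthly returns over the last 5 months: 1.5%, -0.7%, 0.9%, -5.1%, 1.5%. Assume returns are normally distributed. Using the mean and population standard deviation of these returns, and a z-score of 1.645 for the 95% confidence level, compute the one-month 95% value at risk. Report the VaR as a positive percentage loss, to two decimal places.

4.48

Mean return r̄ = -1.90 / 5 = -0.3800%
Population std dev = √[31.0880 / 5] = 2.4935%
VaR = −(r̄ − z·σ) = −(-0.3800 − 1.645 × 2.4935) = −(-4.4818) = 4.4818%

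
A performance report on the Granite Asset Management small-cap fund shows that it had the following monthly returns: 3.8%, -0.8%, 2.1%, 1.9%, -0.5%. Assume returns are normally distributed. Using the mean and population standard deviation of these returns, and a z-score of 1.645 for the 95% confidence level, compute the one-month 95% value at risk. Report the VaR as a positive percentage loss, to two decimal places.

μ = (3.8 − 0.8 + 2.1 + 1.9 − 0.5) / 5 = 6.50 / 5 = 1.3000%
Σ(r − μ)² = (3.8 − 1.3000)² + (-0.8 − 1.3000)² + … = 14.9000
σ = √[14.9000 / 5] = 1.7263%
VaR = −(μ − z·σ) = −(1.3000 − 1.645 × 1.7263) = −(-1.5398) = 1.5398%

1.54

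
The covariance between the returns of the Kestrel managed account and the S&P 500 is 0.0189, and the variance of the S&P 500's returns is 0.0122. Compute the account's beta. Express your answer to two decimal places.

1.55

β = Cov(Rp, Rm) / Var(Rm) = 0.0189 / 0.0122 = 1.5492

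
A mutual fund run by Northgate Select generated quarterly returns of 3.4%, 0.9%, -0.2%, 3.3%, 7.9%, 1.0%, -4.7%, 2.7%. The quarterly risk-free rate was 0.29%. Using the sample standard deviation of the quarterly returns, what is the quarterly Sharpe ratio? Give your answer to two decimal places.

μ = (3.4 + 0.9 − 0.2 + 3.3 + 7.9 + 1 − 4.7 + 2.7) / 8 = 14.30 / 8 = 1.7875%
Σ(r − μ)² = 90.5288; sample σ = √(90.5288/7) = 3.5962%
Sharpe = (μ − rf) / σ = (1.7875 − 0.29) / 3.5962 = 1.4975 / 3.5962 = 0.4164

0.42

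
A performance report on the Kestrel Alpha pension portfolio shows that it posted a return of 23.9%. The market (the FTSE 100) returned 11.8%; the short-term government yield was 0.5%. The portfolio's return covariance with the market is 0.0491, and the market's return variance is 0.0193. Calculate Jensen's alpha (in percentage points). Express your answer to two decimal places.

β = Cov / Var = 0.0491 / 0.0193 = 2.5440
E[R] = Rf + β(Rm − Rf) = 0.5% + 2.5440 × (11.8% − 0.5%) = 29.2472%
α = Rp − E[R] = 23.9% − 29.2472% = -5.3472

-5.35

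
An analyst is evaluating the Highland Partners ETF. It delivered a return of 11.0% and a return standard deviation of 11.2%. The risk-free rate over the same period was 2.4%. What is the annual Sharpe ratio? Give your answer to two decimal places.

0.77

Sharpe = (Rp − Rf) / σp = (11.0% − 2.4%) / 11.2% = 8.60% / 11.2% = 0.7679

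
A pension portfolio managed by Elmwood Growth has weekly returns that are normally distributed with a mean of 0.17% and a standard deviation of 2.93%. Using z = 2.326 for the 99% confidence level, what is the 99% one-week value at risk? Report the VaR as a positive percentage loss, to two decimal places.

6.65

VaR (as % loss) = −(μ − z·σ) = −(0.17% − 2.326 × 2.93%) = −(-6.64518%) = 6.64518%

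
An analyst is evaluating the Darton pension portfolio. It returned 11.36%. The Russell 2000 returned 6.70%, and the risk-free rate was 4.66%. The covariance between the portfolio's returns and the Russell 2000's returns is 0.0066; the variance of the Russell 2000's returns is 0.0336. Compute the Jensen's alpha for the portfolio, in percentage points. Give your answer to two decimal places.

β = Cov / Var = 0.0066 / 0.0336 = 0.1964
E[R] = Rf + β(Rm − Rf) = 4.66% + 0.1964 × (6.70% − 4.66%) = 5.0607%
α = Rp − E[R] = 11.36% − 5.0607% = 6.2993

6.30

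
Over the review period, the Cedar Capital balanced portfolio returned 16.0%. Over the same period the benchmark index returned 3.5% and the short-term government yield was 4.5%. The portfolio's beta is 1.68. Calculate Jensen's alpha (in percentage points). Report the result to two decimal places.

CAPM expected return = Rf + β(Rm − Rf) = 4.5% + 1.68 × (3.5% − 4.5%) = 4.5 + 1.68 × -1.00 = 2.8200%
Jensen's α = Rp − E[R] = 16.0% − 2.8200% = 13.1800

13.18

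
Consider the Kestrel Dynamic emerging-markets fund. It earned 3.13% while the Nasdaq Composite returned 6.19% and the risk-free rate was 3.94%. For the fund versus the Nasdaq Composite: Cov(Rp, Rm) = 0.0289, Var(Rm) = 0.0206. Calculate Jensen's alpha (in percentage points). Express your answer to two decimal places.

β = Cov / Var = 0.0289 / 0.0206 = 1.4029
E[R] = Rf + β(Rm − Rf) = 3.94% + 1.4029 × (6.19% − 3.94%) = 7.0965%
α = Rp − E[R] = 3.13% − 7.0965% = -3.9665

-3.97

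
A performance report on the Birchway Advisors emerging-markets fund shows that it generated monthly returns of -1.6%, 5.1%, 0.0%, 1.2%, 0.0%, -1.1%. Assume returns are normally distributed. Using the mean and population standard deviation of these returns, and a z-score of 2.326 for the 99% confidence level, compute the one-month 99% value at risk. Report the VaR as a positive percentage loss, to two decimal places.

Mean return r̄ = 3.60 / 6 = 0.6000%
Population σ = √[Σ(r − r̄)² / 6] = √[29.0600 / 6] = √4.8433 = 2.2007%
VaR = −(r̄ − z·σ) = −(0.6000 − 2.326 × 2.2007) = −(-4.5188) = 4.5188%

4.52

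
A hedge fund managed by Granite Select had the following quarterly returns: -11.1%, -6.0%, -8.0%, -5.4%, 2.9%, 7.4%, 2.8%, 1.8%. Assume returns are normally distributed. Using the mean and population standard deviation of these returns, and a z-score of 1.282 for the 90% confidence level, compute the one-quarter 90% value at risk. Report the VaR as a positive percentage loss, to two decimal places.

9.75

Mean return r̄ = -15.60 / 8 = -1.9500%
Population std dev = √[296.2000 / 8] = 6.0848%
VaR = −(r̄ − z·σ) = −(-1.9500 − 1.282 × 6.0848) = −(-9.7507) = 9.7507%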